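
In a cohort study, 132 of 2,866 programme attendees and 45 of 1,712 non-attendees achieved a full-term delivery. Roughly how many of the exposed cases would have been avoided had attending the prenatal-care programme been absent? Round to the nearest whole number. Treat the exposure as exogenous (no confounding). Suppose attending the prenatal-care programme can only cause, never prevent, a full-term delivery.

p₁ = P(outcome | exposed) = 132/2866 = 0.046057
p₀ = P(outcome | unexposed) = 45/1712 = 0.026285
PN = (p₁ − p₀)/p₁ = (0.046057 − 0.026285) / 0.046057 ≈ 0.42930.
Attributable cases ≈ PN × (exposed cases) = 0.42930 × 132 ≈ 56.67.

about 57 cases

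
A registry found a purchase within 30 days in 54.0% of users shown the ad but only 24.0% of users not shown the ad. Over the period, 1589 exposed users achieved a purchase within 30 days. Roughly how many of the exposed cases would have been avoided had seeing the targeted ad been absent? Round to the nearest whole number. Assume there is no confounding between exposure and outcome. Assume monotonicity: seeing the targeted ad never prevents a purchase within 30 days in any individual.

p₁ = 0.54, p₀ = 0.24.
PN = (p₁ − p₀)/p₁ = (0.54 − 0.24) / 0.54 ≈ 0.55556.
Attributable cases ≈ PN × (exposed cases) = 0.55556 × 1589 ≈ 882.78.

about 883 cases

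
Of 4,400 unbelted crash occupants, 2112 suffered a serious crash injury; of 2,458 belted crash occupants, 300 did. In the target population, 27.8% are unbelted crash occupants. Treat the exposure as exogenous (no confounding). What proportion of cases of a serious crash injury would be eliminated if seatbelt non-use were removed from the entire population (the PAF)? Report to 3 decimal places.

p₁ = P(outcome | exposed) = 2112/4400 = 0.48
p₀ = P(outcome | unexposed) = 300/2458 = 0.12205
Overall risk P(Y=1) = π·p₁ + (1−π)·p₀ = 0.278×0.48 + 0.722×0.12205 = 0.22156.
Under exogeneity, PAF = [P(Y=1) − p₀] / P(Y=1).
PAF = (0.22156 − 0.12205) / 0.22156 ≈ 0.4491

PAF ≈ 0.449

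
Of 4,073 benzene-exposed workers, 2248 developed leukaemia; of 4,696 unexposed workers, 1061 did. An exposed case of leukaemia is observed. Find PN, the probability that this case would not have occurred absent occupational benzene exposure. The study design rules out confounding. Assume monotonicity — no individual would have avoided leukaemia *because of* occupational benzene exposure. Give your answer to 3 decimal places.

PN ≈ 0.591

p₁ = P(outcome | exposed) = 2248/4073 = 0.55193
p₀ = P(outcome | unexposed) = 1061/4696 = 0.22594
Under exogeneity and monotonicity, PN = (p₁ − p₀) / p₁.
PN = (0.55193 − 0.22594) / 0.55193 = 0.32599 / 0.55193 ≈ 0.5906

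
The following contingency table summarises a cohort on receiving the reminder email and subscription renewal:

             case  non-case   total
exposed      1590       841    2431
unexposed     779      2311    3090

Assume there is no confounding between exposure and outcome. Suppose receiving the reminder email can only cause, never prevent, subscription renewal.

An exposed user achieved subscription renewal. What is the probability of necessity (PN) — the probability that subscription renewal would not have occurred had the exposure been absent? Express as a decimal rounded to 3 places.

p₁ = P(outcome | exposed) = 1590/2431 = 0.65405
p₀ = P(outcome | unexposed) = 779/3090 = 0.2521
Under exogeneity and monotonicity, PN = (p₁ − p₀) / p₁.
PN = (0.65405 − 0.2521) / 0.65405 = 0.40195 / 0.65405 ≈ 0.6146

PN ≈ 0.615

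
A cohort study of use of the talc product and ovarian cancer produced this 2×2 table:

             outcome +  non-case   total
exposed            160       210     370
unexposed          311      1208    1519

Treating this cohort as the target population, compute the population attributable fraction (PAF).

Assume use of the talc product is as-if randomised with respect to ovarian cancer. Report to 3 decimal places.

p₁ = P(outcome | exposed) = 160/370 = 0.43243
p₀ = P(outcome | unexposed) = 311/1519 = 0.20474
Exposure prevalence π = 370/1889 = 0.19587; overall risk P(Y=1) = 0.24934.
Under exogeneity, PAF = [P(Y=1) − p₀]/P(Y=1).
PAF = (0.24934 − 0.20474) / 0.24934 ≈ 0.1789

PAF ≈ 0.179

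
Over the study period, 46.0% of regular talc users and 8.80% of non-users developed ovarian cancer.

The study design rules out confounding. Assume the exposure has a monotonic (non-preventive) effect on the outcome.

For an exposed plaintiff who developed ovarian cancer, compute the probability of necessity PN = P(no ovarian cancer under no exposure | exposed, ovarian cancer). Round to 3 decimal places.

p₁ = 0.46, p₀ = 0.088.
Under exogeneity and monotonicity, PN = (p₁ − p₀) / p₁.
PN = (0.46 − 0.088) / 0.46 = 0.372 / 0.46 ≈ 0.8087

PN ≈ 0.809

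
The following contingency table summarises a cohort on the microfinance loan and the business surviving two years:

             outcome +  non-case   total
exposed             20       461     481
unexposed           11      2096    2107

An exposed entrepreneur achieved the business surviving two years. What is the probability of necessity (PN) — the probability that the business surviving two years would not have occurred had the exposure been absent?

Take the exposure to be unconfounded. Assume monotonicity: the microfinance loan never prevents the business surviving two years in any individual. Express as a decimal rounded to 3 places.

p₁ = P(outcome | exposed) = 20/481 = 0.04158
p₀ = P(outcome | unexposed) = 11/2107 = 0.0052207
Under exogeneity and monotonicity, PN = (p₁ − p₀) / p₁.
PN = (0.04158 − 0.0052207) / 0.04158 = 0.036359 / 0.04158 ≈ 0.8744

PN ≈ 0.874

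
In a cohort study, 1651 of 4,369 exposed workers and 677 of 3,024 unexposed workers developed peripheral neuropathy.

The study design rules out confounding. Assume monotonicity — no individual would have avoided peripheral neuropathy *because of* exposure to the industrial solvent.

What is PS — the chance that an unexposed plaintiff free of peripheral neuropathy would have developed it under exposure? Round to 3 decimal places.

PS ≈ 0.198

p₁ = P(outcome | exposed) = 1651/4369 = 0.37789
p₀ = P(outcome | unexposed) = 677/3024 = 0.22388
Under exogeneity and monotonicity, PS = (p₁ − p₀) / (1 − p₀).
PS = (0.37789 − 0.22388) / (1 − 0.22388) = 0.15401 / 0.77612 ≈ 0.1984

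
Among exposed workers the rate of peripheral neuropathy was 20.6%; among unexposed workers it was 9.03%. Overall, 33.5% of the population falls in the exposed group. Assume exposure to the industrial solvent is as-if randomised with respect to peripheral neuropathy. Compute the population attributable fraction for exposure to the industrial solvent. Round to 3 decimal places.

p₁ = 0.206, p₀ = 0.0903.
Overall risk P(Y=1) = π·p₁ + (1−π)·p₀ = 0.335×0.206 + 0.665×0.0903 = 0.12906.
Under exogeneity, PAF = [P(Y=1) − p₀] / P(Y=1).
PAF = (0.12906 − 0.0903) / 0.12906 ≈ 0.3003

PAF ≈ 0.300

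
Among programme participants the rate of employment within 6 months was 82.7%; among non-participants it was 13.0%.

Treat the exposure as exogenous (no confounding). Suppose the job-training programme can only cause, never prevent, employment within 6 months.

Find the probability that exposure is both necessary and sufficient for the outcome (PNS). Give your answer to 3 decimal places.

p₁ = 0.827, p₀ = 0.13.
Under exogeneity and monotonicity, PNS = p₁ − p₀.
PNS = 0.827 − 0.13 = 0.697

PNS ≈ 0.697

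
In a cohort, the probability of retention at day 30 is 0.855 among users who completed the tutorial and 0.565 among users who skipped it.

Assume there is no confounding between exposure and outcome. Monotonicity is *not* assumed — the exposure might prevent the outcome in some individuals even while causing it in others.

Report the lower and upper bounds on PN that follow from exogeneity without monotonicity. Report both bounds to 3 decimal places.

Let p₁ = 0.855, p₀ = 0.565.
Under exogeneity alone the bounds on PN are max{0,(p₁−p₀)/p₁} ≤ PN ≤ min{1,(1−p₀)/p₁}.
  lower = (p₁ − p₀)/p₁ = 0.29 / 0.855 ≈ 0.3392
  upper = min{1, (1 − p₀)/p₁} = 0.435 / 0.855 ≈ 0.5088

0.339 ≤ PN ≤ 0.509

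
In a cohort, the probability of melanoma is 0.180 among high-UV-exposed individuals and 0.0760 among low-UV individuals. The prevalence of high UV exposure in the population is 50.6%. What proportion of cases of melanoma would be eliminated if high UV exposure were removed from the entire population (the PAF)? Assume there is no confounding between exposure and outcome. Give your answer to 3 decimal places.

PAF ≈ 0.409

Let p₁ = 0.18, p₀ = 0.076.
Overall risk P(Y=1) = π·p₁ + (1−π)·p₀ = 0.506×0.18 + 0.494×0.076 = 0.12862.
Under exogeneity, PAF = [P(Y=1) − p₀] / P(Y=1).
PAF = (0.12862 − 0.076) / 0.12862 ≈ 0.4091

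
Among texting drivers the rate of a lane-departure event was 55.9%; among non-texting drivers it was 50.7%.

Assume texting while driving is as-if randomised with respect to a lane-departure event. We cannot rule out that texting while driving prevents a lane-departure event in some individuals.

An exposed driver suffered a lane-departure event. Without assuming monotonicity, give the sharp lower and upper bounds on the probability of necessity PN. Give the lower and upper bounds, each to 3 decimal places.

p₁ = 0.559, p₀ = 0.507.
Under exogeneity alone the bounds on PN are max{0,(p₁−p₀)/p₁} ≤ PN ≤ min{1,(1−p₀)/p₁}.
  lower = (p₁ − p₀)/p₁ = 0.052 / 0.559 ≈ 0.0930
  upper = min{1, (1 − p₀)/p₁} = 0.493 / 0.559 ≈ 0.8819

0.093 ≤ PN ≤ 0.882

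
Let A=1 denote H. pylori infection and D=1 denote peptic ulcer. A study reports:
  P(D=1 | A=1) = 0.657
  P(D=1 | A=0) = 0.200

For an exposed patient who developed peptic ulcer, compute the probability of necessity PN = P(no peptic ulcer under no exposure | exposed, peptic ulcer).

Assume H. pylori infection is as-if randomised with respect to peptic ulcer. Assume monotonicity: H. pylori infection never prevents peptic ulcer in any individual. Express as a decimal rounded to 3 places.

Let p₁ = 0.657, p₀ = 0.2.
Under exogeneity and monotonicity, PN = (p₁ − p₀) / p₁.
PN = (0.657 − 0.2) / 0.657 = 0.457 / 0.657 ≈ 0.6956

PN ≈ 0.696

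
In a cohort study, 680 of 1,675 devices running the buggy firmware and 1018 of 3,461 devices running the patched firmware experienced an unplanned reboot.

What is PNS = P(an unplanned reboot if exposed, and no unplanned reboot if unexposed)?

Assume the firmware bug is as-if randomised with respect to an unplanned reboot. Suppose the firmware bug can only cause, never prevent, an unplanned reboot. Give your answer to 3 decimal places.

p₁ = P(outcome | exposed) = 680/1675 = 0.40597
p₀ = P(outcome | unexposed) = 1018/3461 = 0.29413
Under exogeneity and monotonicity, PNS = p₁ − p₀.
PNS = 0.40597 − 0.29413 = 0.11184

PNS ≈ 0.112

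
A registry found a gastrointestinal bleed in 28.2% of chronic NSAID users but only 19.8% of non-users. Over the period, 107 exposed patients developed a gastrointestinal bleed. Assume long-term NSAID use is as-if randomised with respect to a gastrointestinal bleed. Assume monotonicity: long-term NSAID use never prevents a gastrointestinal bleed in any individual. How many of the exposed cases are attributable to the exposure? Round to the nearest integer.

about 32 cases

p₁ = 0.282, p₀ = 0.198.
PN = (p₁ − p₀)/p₁ = (0.282 − 0.198) / 0.282 ≈ 0.29787.
Attributable cases ≈ PN × (exposed cases) = 0.29787 × 107 ≈ 31.87.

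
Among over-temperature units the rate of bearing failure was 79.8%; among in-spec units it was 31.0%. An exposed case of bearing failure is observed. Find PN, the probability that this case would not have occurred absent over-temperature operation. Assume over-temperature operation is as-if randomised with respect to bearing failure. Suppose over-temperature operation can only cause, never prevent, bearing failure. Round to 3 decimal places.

p₁ = 0.798, p₀ = 0.31.
Under exogeneity and monotonicity, PN = (p₁ − p₀) / p₁.
PN = (0.798 − 0.31) / 0.798 = 0.488 / 0.798 ≈ 0.6115

PN ≈ 0.612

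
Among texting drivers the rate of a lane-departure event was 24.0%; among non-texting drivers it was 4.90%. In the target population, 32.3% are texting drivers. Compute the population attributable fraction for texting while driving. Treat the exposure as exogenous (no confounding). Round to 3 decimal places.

PAF ≈ 0.557

p₁ = 0.24, p₀ = 0.049.
Overall risk P(Y=1) = π·p₁ + (1−π)·p₀ = 0.323×0.24 + 0.677×0.049 = 0.11069.
Under exogeneity, PAF = [P(Y=1) − p₀] / P(Y=1).
PAF = (0.11069 − 0.049) / 0.11069 ≈ 0.5573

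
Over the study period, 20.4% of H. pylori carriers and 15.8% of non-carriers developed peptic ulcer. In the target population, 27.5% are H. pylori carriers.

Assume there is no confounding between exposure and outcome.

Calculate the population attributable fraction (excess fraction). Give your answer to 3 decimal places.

PAF ≈ 0.074

p₁ = 0.204, p₀ = 0.158.
Overall risk P(Y=1) = π·p₁ + (1−π)·p₀ = 0.275×0.204 + 0.725×0.158 = 0.17065.
Under exogeneity, PAF = [P(Y=1) − p₀] / P(Y=1).
PAF = (0.17065 − 0.158) / 0.17065 ≈ 0.0741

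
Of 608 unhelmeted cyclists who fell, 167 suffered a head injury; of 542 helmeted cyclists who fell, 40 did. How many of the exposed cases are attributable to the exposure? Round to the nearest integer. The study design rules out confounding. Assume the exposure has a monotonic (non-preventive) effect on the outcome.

about 122 cases

p₁ = P(outcome | exposed) = 167/608 = 0.27467
p₀ = P(outcome | unexposed) = 40/542 = 0.073801
PN = (p₁ − p₀)/p₁ = (0.27467 − 0.073801) / 0.27467 ≈ 0.73131.
Attributable cases ≈ PN × (exposed cases) = 0.73131 × 167 ≈ 122.13.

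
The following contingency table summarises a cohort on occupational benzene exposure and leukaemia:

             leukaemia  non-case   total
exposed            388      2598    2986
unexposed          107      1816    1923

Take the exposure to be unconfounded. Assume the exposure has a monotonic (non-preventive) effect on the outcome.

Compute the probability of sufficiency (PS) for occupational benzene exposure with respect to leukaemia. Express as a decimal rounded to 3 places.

p₁ = P(outcome | exposed) = 388/2986 = 0.12994
p₀ = P(outcome | unexposed) = 107/1923 = 0.055642
Under exogeneity and monotonicity, PS = (p₁ − p₀)/(1 − p₀).
PS = (0.12994 − 0.055642) / 0.94436 ≈ 0.0787

PS ≈ 0.079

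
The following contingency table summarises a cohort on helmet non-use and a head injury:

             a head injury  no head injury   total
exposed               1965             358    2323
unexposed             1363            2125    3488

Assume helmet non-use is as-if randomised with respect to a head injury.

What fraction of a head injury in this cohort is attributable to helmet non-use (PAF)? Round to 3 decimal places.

PAF ≈ 0.318

p₁ = P(outcome | exposed) = 1965/2323 = 0.84589
p₀ = P(outcome | unexposed) = 1363/3488 = 0.39077
Exposure prevalence π = 2323/5811 = 0.39976; overall risk P(Y=1) = 0.57271.
Under exogeneity, PAF = [P(Y=1) − p₀]/P(Y=1).
PAF = (0.57271 − 0.39077) / 0.57271 ≈ 0.3177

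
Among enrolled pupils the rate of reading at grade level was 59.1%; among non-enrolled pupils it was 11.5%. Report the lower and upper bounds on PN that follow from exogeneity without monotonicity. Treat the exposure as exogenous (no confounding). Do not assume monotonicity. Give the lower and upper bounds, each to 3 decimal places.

p₁ = 0.591, p₀ = 0.115.
Under exogeneity alone the bounds on PN are max{0,(p₁−p₀)/p₁} ≤ PN ≤ min{1,(1−p₀)/p₁}.
  lower = (p₁ − p₀)/p₁ = 0.476 / 0.591 ≈ 0.8054
  upper = min{1, (1 − p₀)/p₁} = 0.885 / 0.591 ≈ 1.4975 → capped at 1

0.805 ≤ PN ≤ 1.000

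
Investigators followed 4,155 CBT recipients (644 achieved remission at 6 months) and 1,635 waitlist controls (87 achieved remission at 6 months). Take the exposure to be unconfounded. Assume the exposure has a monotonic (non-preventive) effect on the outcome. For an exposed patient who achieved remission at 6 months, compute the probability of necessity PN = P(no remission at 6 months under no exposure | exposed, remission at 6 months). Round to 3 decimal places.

PN ≈ 0.657

p₁ = P(outcome | exposed) = 644/4155 = 0.15499
p₀ = P(outcome | unexposed) = 87/1635 = 0.053211
Under exogeneity and monotonicity, PN = (p₁ − p₀) / p₁.
PN = (0.15499 − 0.053211) / 0.15499 = 0.10178 / 0.15499 ≈ 0.6567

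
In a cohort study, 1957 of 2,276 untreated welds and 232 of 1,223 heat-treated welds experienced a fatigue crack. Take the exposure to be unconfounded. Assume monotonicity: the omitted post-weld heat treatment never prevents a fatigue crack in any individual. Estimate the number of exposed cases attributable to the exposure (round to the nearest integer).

about 1525 cases

p₁ = P(outcome | exposed) = 1957/2276 = 0.85984
p₀ = P(outcome | unexposed) = 232/1223 = 0.1897
PN = (p₁ − p₀)/p₁ = (0.85984 − 0.1897) / 0.85984 ≈ 0.77938.
Attributable cases ≈ PN × (exposed cases) = 0.77938 × 1957 ≈ 1525.25.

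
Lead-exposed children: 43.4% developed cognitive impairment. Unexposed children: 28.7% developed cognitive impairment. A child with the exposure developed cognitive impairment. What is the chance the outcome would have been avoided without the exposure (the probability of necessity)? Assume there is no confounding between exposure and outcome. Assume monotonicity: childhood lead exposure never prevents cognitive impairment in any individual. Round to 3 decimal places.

p₁ = 0.434, p₀ = 0.287.
Under exogeneity and monotonicity, PN = (p₁ − p₀) / p₁.
PN = (0.434 − 0.287) / 0.434 = 0.147 / 0.434 ≈ 0.3387

PN ≈ 0.339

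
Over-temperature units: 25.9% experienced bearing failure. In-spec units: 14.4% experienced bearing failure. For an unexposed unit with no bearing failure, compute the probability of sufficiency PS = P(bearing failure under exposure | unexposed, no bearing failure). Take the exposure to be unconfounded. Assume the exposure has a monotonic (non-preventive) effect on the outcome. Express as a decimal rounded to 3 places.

PS ≈ 0.134

p₁ = 0.259, p₀ = 0.144.
Under exogeneity and monotonicity, PS = (p₁ − p₀) / (1 − p₀).
PS = (0.259 − 0.144) / (1 − 0.144) = 0.115 / 0.856 ≈ 0.1343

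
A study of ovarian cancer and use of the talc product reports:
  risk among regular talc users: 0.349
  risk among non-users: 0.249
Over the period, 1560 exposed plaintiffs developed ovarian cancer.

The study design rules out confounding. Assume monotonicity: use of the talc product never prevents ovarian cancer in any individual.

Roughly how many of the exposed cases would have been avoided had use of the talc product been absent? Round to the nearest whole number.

about 447 cases

Let p₁ = 0.349, p₀ = 0.249.
PN = (p₁ − p₀)/p₁ = (0.349 − 0.249) / 0.349 ≈ 0.28653.
Attributable cases ≈ PN × (exposed cases) = 0.28653 × 1560 ≈ 446.99.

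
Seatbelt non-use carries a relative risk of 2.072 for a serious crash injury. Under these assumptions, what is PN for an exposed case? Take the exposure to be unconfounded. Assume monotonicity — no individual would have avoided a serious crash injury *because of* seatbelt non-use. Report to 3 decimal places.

PN ≈ 0.517

Under exogeneity and monotonicity, PN = (RR − 1) / RR = 1 − 1/RR.
PN = (2.072 − 1) / 2.072 = 1.072 / 2.072 ≈ 0.5174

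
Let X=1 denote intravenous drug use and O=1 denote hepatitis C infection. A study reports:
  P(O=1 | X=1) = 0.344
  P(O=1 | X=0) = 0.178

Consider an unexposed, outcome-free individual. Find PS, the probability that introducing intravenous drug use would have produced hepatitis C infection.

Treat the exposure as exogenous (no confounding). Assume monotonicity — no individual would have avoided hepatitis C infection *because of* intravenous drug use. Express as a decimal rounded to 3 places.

PS ≈ 0.202

Let p₁ = 0.344, p₀ = 0.178.
Under exogeneity and monotonicity, PS = (p₁ − p₀) / (1 − p₀).
PS = (0.344 − 0.178) / (1 − 0.178) = 0.166 / 0.822 ≈ 0.2019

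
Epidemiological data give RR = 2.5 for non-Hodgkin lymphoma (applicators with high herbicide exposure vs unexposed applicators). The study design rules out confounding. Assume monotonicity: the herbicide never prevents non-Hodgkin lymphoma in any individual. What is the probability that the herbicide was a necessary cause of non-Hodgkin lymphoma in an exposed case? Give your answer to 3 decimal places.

PN ≈ 0.600

Under exogeneity and monotonicity, PN = (RR − 1) / RR = 1 − 1/RR.
PN = (2.5 − 1) / 2.5 = 1.5 / 2.5 ≈ 0.6000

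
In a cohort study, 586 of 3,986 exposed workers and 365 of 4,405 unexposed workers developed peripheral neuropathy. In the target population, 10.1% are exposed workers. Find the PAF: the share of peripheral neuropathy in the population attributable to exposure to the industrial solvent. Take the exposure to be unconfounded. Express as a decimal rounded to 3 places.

PAF ≈ 0.073

p₁ = P(outcome | exposed) = 586/3986 = 0.14701
p₀ = P(outcome | unexposed) = 365/4405 = 0.08286
Overall risk P(Y=1) = π·p₁ + (1−π)·p₀ = 0.101×0.14701 + 0.899×0.08286 = 0.08934.
Under exogeneity, PAF = [P(Y=1) − p₀] / P(Y=1).
PAF = (0.08934 − 0.08286) / 0.08934 ≈ 0.0725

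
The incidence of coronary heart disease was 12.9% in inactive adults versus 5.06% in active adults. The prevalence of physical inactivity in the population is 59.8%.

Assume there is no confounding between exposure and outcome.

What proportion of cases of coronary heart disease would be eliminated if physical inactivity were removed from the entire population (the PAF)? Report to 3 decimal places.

PAF ≈ 0.481

p₁ = 0.129, p₀ = 0.0506.
Overall risk P(Y=1) = π·p₁ + (1−π)·p₀ = 0.598×0.129 + 0.402×0.0506 = 0.097483.
Under exogeneity, PAF = [P(Y=1) − p₀] / P(Y=1).
PAF = (0.097483 − 0.0506) / 0.097483 ≈ 0.4809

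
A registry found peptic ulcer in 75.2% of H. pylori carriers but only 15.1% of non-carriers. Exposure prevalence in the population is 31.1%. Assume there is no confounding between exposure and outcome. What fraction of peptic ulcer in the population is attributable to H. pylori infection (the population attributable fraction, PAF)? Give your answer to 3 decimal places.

PAF ≈ 0.553

p₁ = 0.752, p₀ = 0.151.
Overall risk P(Y=1) = π·p₁ + (1−π)·p₀ = 0.311×0.752 + 0.689×0.151 = 0.33791.
Under exogeneity, PAF = [P(Y=1) − p₀] / P(Y=1).
PAF = (0.33791 − 0.151) / 0.33791 ≈ 0.5531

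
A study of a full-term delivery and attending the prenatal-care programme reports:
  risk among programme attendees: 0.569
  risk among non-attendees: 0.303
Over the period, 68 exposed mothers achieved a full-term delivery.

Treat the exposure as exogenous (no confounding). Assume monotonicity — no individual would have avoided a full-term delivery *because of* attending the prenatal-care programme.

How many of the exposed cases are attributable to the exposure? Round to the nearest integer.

Let p₁ = 0.569, p₀ = 0.303.
PN = (p₁ − p₀)/p₁ = (0.569 − 0.303) / 0.569 ≈ 0.46749.
Attributable cases ≈ PN × (exposed cases) = 0.46749 × 68 ≈ 31.79.

about 32 cases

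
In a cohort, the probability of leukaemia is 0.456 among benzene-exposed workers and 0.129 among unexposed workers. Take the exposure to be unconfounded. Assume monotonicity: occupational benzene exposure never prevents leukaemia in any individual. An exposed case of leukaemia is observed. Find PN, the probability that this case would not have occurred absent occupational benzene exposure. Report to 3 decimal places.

PN ≈ 0.717

Let p₁ = 0.456, p₀ = 0.129.
Under exogeneity and monotonicity, PN = (p₁ − p₀) / p₁.
PN = (0.456 − 0.129) / 0.456 = 0.327 / 0.456 ≈ 0.7171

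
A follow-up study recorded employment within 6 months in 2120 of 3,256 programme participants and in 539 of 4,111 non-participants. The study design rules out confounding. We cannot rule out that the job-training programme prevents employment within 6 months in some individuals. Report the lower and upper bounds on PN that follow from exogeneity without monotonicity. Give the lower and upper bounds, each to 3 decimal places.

p₁ = P(outcome | exposed) = 2120/3256 = 0.65111
p₀ = P(outcome | unexposed) = 539/4111 = 0.13111
Under exogeneity alone the bounds on PN are max{0,(p₁−p₀)/p₁} ≤ PN ≤ min{1,(1−p₀)/p₁}.
  lower = (p₁ − p₀)/p₁ = 0.51999 / 0.65111 ≈ 0.7986
  upper = min{1, (1 − p₀)/p₁} = 0.86889 / 0.65111 ≈ 1.3345 → capped at 1

0.799 ≤ PN ≤ 1.000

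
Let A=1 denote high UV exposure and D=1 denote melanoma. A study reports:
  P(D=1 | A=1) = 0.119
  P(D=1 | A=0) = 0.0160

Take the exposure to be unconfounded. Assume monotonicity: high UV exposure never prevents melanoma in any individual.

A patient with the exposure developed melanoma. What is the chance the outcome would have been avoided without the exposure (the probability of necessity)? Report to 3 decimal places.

PN ≈ 0.866

Let p₁ = 0.119, p₀ = 0.016.
Under exogeneity and monotonicity, PN = (p₁ − p₀) / p₁.
PN = (0.119 − 0.016) / 0.119 = 0.103 / 0.119 ≈ 0.8655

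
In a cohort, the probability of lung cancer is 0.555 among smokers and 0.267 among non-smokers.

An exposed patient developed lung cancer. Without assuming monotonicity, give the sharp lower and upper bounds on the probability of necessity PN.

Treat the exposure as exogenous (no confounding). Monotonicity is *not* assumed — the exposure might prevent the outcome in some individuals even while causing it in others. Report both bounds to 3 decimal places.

0.519 ≤ PN ≤ 1.000

Let p₁ = 0.555, p₀ = 0.267.
Under exogeneity alone the bounds on PN are max{0,(p₁−p₀)/p₁} ≤ PN ≤ min{1,(1−p₀)/p₁}.
  lower = (p₁ − p₀)/p₁ = 0.288 / 0.555 ≈ 0.5189
  upper = min{1, (1 − p₀)/p₁} = 0.733 / 0.555 ≈ 1.3207 → capped at 1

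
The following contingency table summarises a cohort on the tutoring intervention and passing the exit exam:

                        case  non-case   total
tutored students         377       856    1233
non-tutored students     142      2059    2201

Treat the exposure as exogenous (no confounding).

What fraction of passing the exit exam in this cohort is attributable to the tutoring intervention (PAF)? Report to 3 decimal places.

p₁ = P(outcome | exposed) = 377/1233 = 0.30576
p₀ = P(outcome | unexposed) = 142/2201 = 0.064516
Exposure prevalence π = 1233/3434 = 0.35906; overall risk P(Y=1) = 0.15114.
Under exogeneity, PAF = [P(Y=1) − p₀]/P(Y=1).
PAF = (0.15114 − 0.064516) / 0.15114 ≈ 0.5731

PAF ≈ 0.573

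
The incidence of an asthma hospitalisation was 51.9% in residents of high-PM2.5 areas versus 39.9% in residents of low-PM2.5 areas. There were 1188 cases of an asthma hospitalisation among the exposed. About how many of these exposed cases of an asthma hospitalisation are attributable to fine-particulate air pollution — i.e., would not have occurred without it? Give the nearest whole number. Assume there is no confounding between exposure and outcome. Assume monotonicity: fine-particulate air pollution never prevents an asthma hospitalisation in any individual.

about 275 cases

p₁ = 0.519, p₀ = 0.399.
PN = (p₁ − p₀)/p₁ = (0.519 − 0.399) / 0.519 ≈ 0.23121.
Attributable cases ≈ PN × (exposed cases) = 0.23121 × 1188 ≈ 274.68.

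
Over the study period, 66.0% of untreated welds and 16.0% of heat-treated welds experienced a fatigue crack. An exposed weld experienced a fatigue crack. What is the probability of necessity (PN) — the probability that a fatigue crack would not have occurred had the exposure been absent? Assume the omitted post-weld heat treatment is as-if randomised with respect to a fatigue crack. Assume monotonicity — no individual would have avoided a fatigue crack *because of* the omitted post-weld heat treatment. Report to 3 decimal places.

PN ≈ 0.758

p₁ = 0.66, p₀ = 0.16.
Under exogeneity and monotonicity, PN = (p₁ − p₀) / p₁.
PN = (0.66 − 0.16) / 0.66 = 0.5 / 0.66 ≈ 0.7576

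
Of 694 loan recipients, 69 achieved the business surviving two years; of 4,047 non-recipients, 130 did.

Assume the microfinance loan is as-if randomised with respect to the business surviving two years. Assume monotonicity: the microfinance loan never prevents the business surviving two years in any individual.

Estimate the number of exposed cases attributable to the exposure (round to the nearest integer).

p₁ = P(outcome | exposed) = 69/694 = 0.099424
p₀ = P(outcome | unexposed) = 130/4047 = 0.032123
PN = (p₁ − p₀)/p₁ = (0.099424 − 0.032123) / 0.099424 ≈ 0.67691.
Attributable cases ≈ PN × (exposed cases) = 0.67691 × 69 ≈ 46.71.

about 47 cases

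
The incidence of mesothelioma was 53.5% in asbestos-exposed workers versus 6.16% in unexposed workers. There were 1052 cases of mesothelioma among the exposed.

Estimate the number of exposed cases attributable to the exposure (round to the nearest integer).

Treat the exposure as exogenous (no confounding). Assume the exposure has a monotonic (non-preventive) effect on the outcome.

about 931 cases

p₁ = 0.535, p₀ = 0.0616.
PN = (p₁ − p₀)/p₁ = (0.535 − 0.0616) / 0.535 ≈ 0.88486.
Attributable cases ≈ PN × (exposed cases) = 0.88486 × 1052 ≈ 930.87.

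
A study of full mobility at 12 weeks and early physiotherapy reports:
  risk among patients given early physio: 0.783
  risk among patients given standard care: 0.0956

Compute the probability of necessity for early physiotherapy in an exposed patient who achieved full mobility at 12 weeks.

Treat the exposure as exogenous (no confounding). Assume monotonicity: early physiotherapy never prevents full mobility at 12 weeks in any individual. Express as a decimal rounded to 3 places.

Let p₁ = 0.783, p₀ = 0.0956.
Under exogeneity and monotonicity, PN = (p₁ − p₀) / p₁.
PN = (0.783 − 0.0956) / 0.783 = 0.6874 / 0.783 ≈ 0.8779

PN ≈ 0.878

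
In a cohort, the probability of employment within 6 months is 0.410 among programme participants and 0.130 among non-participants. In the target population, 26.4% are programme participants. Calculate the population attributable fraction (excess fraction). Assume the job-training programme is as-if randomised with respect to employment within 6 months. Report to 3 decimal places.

Let p₁ = 0.41, p₀ = 0.13.
Overall risk P(Y=1) = π·p₁ + (1−π)·p₀ = 0.264×0.41 + 0.736×0.13 = 0.20392.
Under exogeneity, PAF = [P(Y=1) − p₀] / P(Y=1).
PAF = (0.20392 − 0.13) / 0.20392 ≈ 0.3625

PAF ≈ 0.362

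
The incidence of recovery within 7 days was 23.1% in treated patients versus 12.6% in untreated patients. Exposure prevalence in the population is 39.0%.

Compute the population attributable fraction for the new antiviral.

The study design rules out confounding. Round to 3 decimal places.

p₁ = 0.231, p₀ = 0.126.
Overall risk P(Y=1) = π·p₁ + (1−π)·p₀ = 0.39×0.231 + 0.61×0.126 = 0.16695.
Under exogeneity, PAF = [P(Y=1) − p₀] / P(Y=1).
PAF = (0.16695 − 0.126) / 0.16695 ≈ 0.2453

PAF ≈ 0.245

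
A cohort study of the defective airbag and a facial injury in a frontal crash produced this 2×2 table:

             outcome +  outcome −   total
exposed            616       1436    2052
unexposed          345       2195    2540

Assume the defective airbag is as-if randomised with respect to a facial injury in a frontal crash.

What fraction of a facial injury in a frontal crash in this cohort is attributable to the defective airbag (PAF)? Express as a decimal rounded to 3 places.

PAF ≈ 0.351

p₁ = P(outcome | exposed) = 616/2052 = 0.30019
p₀ = P(outcome | unexposed) = 345/2540 = 0.13583
Exposure prevalence π = 2052/4592 = 0.44686; overall risk P(Y=1) = 0.20928.
Under exogeneity, PAF = [P(Y=1) − p₀]/P(Y=1).
PAF = (0.20928 − 0.13583) / 0.20928 ≈ 0.3510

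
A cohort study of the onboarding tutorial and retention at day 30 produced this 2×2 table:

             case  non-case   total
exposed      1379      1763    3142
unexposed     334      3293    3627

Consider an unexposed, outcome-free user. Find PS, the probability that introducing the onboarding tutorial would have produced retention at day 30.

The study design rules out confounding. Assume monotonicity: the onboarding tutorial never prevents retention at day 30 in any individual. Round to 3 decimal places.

p₁ = P(outcome | exposed) = 1379/3142 = 0.43889
p₀ = P(outcome | unexposed) = 334/3627 = 0.092087
Under exogeneity and monotonicity, PS = (p₁ − p₀)/(1 − p₀).
PS = (0.43889 − 0.092087) / 0.90791 ≈ 0.3820

PS ≈ 0.382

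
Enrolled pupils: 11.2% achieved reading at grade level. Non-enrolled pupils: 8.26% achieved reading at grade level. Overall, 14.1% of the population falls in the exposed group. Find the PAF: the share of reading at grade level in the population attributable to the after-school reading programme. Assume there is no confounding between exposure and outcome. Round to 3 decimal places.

p₁ = 0.112, p₀ = 0.0826.
Overall risk P(Y=1) = π·p₁ + (1−π)·p₀ = 0.141×0.112 + 0.859×0.0826 = 0.086745.
Under exogeneity, PAF = [P(Y=1) − p₀] / P(Y=1).
PAF = (0.086745 − 0.0826) / 0.086745 ≈ 0.0478

PAF ≈ 0.048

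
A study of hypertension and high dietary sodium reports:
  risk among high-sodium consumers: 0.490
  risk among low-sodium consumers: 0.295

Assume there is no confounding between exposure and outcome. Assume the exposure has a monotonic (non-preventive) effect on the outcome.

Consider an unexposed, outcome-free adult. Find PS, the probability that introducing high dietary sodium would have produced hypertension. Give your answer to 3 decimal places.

PS ≈ 0.277

Let p₁ = 0.49, p₀ = 0.295.
Under exogeneity and monotonicity, PS = (p₁ − p₀) / (1 − p₀).
PS = (0.49 − 0.295) / (1 − 0.295) = 0.195 / 0.705 ≈ 0.2766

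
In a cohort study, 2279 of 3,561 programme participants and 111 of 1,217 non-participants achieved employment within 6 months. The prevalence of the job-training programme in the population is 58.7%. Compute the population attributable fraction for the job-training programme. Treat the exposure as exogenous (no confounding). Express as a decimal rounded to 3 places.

p₁ = P(outcome | exposed) = 2279/3561 = 0.63999
p₀ = P(outcome | unexposed) = 111/1217 = 0.091208
Overall risk P(Y=1) = π·p₁ + (1−π)·p₀ = 0.587×0.63999 + 0.413×0.091208 = 0.41334.
Under exogeneity, PAF = [P(Y=1) − p₀] / P(Y=1).
PAF = (0.41334 − 0.091208) / 0.41334 ≈ 0.7793

PAF ≈ 0.779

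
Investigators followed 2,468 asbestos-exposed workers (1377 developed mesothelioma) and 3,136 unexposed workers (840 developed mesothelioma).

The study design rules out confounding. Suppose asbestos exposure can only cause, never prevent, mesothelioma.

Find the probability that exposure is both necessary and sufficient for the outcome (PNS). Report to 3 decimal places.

PNS ≈ 0.290

p₁ = P(outcome | exposed) = 1377/2468 = 0.55794
p₀ = P(outcome | unexposed) = 840/3136 = 0.26786
Under exogeneity and monotonicity, PNS = p₁ − p₀.
PNS = 0.55794 − 0.26786 = 0.29008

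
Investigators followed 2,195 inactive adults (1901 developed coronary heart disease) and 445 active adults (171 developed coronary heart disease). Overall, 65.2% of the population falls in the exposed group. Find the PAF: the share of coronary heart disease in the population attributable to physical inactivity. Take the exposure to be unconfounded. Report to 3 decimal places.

PAF ≈ 0.450

p₁ = P(outcome | exposed) = 1901/2195 = 0.86606
p₀ = P(outcome | unexposed) = 171/445 = 0.38427
Overall risk P(Y=1) = π·p₁ + (1−π)·p₀ = 0.652×0.86606 + 0.348×0.38427 = 0.6984.
Under exogeneity, PAF = [P(Y=1) − p₀] / P(Y=1).
PAF = (0.6984 − 0.38427) / 0.6984 ≈ 0.4498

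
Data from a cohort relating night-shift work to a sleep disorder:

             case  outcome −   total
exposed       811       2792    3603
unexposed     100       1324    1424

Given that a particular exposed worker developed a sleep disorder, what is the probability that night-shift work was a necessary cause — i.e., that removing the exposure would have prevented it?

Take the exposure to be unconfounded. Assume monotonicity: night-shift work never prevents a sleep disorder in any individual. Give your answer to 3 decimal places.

PN ≈ 0.688

p₁ = P(outcome | exposed) = 811/3603 = 0.22509
p₀ = P(outcome | unexposed) = 100/1424 = 0.070225
Under exogeneity and monotonicity, PN = (p₁ − p₀)/p₁.
PN = (0.22509 − 0.070225) / 0.22509 ≈ 0.6880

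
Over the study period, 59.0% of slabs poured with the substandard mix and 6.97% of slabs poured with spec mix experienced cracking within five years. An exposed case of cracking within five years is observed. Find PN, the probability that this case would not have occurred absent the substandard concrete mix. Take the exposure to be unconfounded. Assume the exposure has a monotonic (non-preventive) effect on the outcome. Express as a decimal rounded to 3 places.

PN ≈ 0.882

p₁ = 0.59, p₀ = 0.0697.
Under exogeneity and monotonicity, PN = (p₁ − p₀) / p₁.
PN = (0.59 − 0.0697) / 0.59 = 0.5203 / 0.59 ≈ 0.8819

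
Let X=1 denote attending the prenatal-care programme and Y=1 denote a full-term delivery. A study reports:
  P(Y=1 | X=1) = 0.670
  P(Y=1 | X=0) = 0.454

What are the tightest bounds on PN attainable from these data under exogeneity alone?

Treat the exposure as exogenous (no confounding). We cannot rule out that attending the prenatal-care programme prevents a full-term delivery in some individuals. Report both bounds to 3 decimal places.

0.322 ≤ PN ≤ 0.815

Let p₁ = 0.67, p₀ = 0.454.
Under exogeneity alone the bounds on PN are max{0,(p₁−p₀)/p₁} ≤ PN ≤ min{1,(1−p₀)/p₁}.
  lower = (p₁ − p₀)/p₁ = 0.216 / 0.67 ≈ 0.3224
  upper = min{1, (1 − p₀)/p₁} = 0.546 / 0.67 ≈ 0.8149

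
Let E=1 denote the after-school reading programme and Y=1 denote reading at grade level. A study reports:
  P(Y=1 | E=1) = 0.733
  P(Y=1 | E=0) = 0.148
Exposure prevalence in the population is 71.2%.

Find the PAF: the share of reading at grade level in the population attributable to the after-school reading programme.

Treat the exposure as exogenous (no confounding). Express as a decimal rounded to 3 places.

PAF ≈ 0.738

Let p₁ = 0.733, p₀ = 0.148.
Overall risk P(Y=1) = π·p₁ + (1−π)·p₀ = 0.712×0.733 + 0.288×0.148 = 0.56452.
Under exogeneity, PAF = [P(Y=1) − p₀] / P(Y=1).
PAF = (0.56452 − 0.148) / 0.56452 ≈ 0.7378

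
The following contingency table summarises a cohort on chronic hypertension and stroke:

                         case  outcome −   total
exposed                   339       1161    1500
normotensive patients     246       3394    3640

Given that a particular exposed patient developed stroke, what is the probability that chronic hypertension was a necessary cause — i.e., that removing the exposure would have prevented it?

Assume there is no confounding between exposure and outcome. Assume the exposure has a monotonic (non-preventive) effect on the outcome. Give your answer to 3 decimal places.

p₁ = P(outcome | exposed) = 339/1500 = 0.226
p₀ = P(outcome | unexposed) = 246/3640 = 0.067582
Under exogeneity and monotonicity, PN = (p₁ − p₀) / p₁.
PN = (0.226 − 0.067582) / 0.226 = 0.15842 / 0.226 ≈ 0.7010

PN ≈ 0.701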